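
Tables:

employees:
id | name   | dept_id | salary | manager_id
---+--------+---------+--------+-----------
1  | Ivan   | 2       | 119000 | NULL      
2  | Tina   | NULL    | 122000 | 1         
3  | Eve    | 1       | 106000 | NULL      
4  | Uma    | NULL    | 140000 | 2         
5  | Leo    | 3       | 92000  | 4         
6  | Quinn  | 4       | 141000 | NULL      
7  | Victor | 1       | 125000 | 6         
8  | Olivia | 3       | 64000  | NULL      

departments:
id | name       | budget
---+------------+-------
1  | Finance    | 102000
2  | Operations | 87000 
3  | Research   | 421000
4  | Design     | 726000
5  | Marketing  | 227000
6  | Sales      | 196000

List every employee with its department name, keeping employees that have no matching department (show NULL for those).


LEFT JOIN keeps every row from employees (the left table); where dept_id has no match in departments, the department columns become NULL. Walk through each employee:
  - employee 1 (Ivan): dept_id=2 -> matches Operations
  - employee 2 (Tina): dept_id=NULL, no match -> kept with NULL
  - employee 3 (Eve): dept_id=1 -> matches Finance
  - employee 4 (Uma): dept_id=NULL, no match -> kept with NULL
  - employee 5 (Leo): dept_id=3 -> matches Research
  - employee 6 (Quinn): dept_id=4 -> matches Design
  - employee 7 (Victor): dept_id=1 -> matches Finance
  - employee 8 (Olivia): dept_id=3 -> matches Research
All 8 rows appear; 2 have NULL department.

SQL:
SELECT a.name, b.name AS department
FROM employees a
LEFT JOIN departments b ON a.dept_id = b.id

Result:
name   | department
-------+-----------
Ivan   | Operations
Tina   | NULL      
Eve    | Finance   
Uma    | NULL      
Leo    | Research  
Quinn  | Design    
Victor | Finance   
Olivia | Research  


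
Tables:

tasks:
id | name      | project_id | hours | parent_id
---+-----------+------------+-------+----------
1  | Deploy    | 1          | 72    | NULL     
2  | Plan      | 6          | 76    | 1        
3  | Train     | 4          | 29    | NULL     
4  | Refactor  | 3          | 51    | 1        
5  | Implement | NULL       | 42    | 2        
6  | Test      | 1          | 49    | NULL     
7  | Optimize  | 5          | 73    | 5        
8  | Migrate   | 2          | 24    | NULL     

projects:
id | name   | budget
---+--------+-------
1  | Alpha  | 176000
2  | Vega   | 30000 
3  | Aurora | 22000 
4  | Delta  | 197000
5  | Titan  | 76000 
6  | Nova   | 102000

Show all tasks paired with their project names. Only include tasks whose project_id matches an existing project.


INNER JOIN keeps only tasks rows whose project_id matches an id in projects. Walk through each task:
  - task 1 (Deploy): project_id=1 -> matches Alpha
  - task 2 (Plan): project_id=6 -> matches Nova
  - task 3 (Train): project_id=4 -> matches Delta
  - task 4 (Refactor): project_id=3 -> matches Aurora
  - task 5 (Implement): project_id=NULL, no match -> dropped
  - task 6 (Test): project_id=1 -> matches Alpha
  - task 7 (Optimize): project_id=5 -> matches Titan
  - task 8 (Migrate): project_id=2 -> matches Vega
So 1 of 8 rows is dropped.

SQL:
SELECT a.name, b.name AS project
FROM tasks a
INNER JOIN projects b ON a.project_id = b.id

Result:
name     | project
---------+--------
Deploy   | Alpha  
Plan     | Nova   
Train    | Delta  
Refactor | Aurora 
Test     | Alpha  
Optimize | Titan  
Migrate  | Vega   


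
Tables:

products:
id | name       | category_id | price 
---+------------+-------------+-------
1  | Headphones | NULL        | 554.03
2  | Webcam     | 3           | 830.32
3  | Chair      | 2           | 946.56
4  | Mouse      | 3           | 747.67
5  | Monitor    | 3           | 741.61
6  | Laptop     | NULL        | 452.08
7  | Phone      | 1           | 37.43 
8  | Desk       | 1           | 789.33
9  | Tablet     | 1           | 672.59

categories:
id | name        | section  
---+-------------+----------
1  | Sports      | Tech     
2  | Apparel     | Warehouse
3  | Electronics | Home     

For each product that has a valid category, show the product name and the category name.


INNER JOIN keeps only products rows whose category_id matches an id in categories. Walk through each product:
  - product 1 (Headphones): category_id=NULL, no match -> dropped
  - product 2 (Webcam): category_id=3 -> matches Electronics
  - product 3 (Chair): category_id=2 -> matches Apparel
  - product 4 (Mouse): category_id=3 -> matches Electronics
  - product 5 (Monitor): category_id=3 -> matches Electronics
  - product 6 (Laptop): category_id=NULL, no match -> dropped
  - product 7 (Phone): category_id=1 -> matches Sports
  - product 8 (Desk): category_id=1 -> matches Sports
  - product 9 (Tablet): category_id=1 -> matches Sports
So 2 of 9 rows are dropped.

SQL:
SELECT a.name, b.name AS category
FROM products a
INNER JOIN categories b ON a.category_id = b.id

Result:
name    | category   
--------+------------
Webcam  | Electronics
Chair   | Apparel    
Mouse   | Electronics
Monitor | Electronics
Phone   | Sports     
Desk    | Sports     
Tablet  | Sports     


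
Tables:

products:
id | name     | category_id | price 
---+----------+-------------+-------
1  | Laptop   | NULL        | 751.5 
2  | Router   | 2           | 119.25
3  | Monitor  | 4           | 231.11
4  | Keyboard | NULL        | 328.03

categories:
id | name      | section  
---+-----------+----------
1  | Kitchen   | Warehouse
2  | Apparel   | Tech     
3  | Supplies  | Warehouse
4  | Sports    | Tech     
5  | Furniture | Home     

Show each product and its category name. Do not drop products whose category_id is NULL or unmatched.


LEFT JOIN keeps every row from products (the left table); where category_id has no match in categories, the category columns become NULL. Walk through each product:
  - product 1 (Laptop): category_id=NULL, no match -> kept with NULL
  - product 2 (Router): category_id=2 -> matches Apparel
  - product 3 (Monitor): category_id=4 -> matches Sports
  - product 4 (Keyboard): category_id=NULL, no match -> kept with NULL
All 4 rows appear; 2 have NULL category.

SQL:
SELECT a.name, b.name AS category
FROM products a
LEFT JOIN categories b ON a.category_id = b.id

Result:
name     | category
---------+---------
Laptop   | NULL    
Router   | Apparel 
Monitor  | Sports  
Keyboard | NULL    


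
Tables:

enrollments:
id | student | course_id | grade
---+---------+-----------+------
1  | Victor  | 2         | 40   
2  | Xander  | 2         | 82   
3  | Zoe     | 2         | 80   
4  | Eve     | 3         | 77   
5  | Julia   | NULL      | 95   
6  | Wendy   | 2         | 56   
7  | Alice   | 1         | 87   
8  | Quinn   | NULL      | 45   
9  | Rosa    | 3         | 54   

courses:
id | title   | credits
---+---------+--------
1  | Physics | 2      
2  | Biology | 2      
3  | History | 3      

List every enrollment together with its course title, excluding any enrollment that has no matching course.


INNER JOIN keeps only enrollments rows whose course_id matches an id in courses. Walk through each enrollment:
  - enrollment 1 (Victor): course_id=2 -> matches Biology
  - enrollment 2 (Xander): course_id=2 -> matches Biology
  - enrollment 3 (Zoe): course_id=2 -> matches Biology
  - enrollment 4 (Eve): course_id=3 -> matches History
  - enrollment 5 (Julia): course_id=NULL, no match -> dropped
  - enrollment 6 (Wendy): course_id=2 -> matches Biology
  - enrollment 7 (Alice): course_id=1 -> matches Physics
  - enrollment 8 (Quinn): course_id=NULL, no match -> dropped
  - enrollment 9 (Rosa): course_id=3 -> matches History
So 2 of 9 rows are dropped.

SQL:
SELECT a.student, b.title AS course
FROM enrollments a
INNER JOIN courses b ON a.course_id = b.id

Result:
student | course 
--------+--------
Victor  | Biology
Xander  | Biology
Zoe     | Biology
Eve     | History
Wendy   | Biology
Alice   | Physics
Rosa    | History


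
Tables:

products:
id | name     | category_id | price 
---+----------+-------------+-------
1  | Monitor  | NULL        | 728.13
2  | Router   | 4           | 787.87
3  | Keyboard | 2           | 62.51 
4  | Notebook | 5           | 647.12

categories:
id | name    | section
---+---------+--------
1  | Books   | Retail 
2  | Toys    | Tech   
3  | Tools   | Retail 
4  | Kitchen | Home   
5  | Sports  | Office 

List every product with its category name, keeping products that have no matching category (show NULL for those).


LEFT JOIN keeps every row from products (the left table); where category_id has no match in categories, the category columns become NULL. Walk through each product:
  - product 1 (Monitor): category_id=NULL, no match -> kept with NULL
  - product 2 (Router): category_id=4 -> matches Kitchen
  - product 3 (Keyboard): category_id=2 -> matches Toys
  - product 4 (Notebook): category_id=5 -> matches Sports
All 4 rows appear; 1 has NULL category.

SQL:
SELECT a.name, b.name AS category
FROM products a
LEFT JOIN categories b ON a.category_id = b.id

Result:
name     | category
---------+---------
Monitor  | NULL    
Router   | Kitchen 
Keyboard | Toys    
Notebook | Sports  


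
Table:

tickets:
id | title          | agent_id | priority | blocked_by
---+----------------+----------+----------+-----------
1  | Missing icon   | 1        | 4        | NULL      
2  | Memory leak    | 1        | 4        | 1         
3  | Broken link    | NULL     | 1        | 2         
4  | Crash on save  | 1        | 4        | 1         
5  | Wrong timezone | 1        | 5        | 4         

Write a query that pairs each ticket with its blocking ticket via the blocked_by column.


This is a self-join: tickets is joined to a second copy of itself, matching each row's blocked_by to another row's id. Use LEFT JOIN so rows with blocked_by=NULL are kept.
  - ticket 1 (Missing icon): blocked_by=NULL -> NULL
  - ticket 2 (Memory leak): blocked_by=1 -> Missing icon
  - ticket 3 (Broken link): blocked_by=2 -> Memory leak
  - ticket 4 (Crash on save): blocked_by=1 -> Missing icon
  - ticket 5 (Wrong timezone): blocked_by=4 -> Crash on save

SQL:
SELECT a.title AS item, b.title AS blocked_by
FROM tickets a
LEFT JOIN tickets b ON a.blocked_by = b.id

Result:
item           | blocked_by   
---------------+--------------
Missing icon   | NULL         
Memory leak    | Missing icon 
Broken link    | Memory leak  
Crash on save  | Missing icon 
Wrong timezone | Crash on save


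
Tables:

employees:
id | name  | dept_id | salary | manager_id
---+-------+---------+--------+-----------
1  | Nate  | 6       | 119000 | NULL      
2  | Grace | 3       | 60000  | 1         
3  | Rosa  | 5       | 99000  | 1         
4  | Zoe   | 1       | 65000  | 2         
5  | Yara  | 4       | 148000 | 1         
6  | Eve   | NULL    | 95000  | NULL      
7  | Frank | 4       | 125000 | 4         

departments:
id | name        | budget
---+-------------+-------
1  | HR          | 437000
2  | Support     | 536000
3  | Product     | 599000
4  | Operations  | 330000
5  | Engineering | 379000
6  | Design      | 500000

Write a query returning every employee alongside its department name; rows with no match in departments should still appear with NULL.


LEFT JOIN keeps every row from employees (the left table); where dept_id has no match in departments, the department columns become NULL. Walk through each employee:
  - employee 1 (Nate): dept_id=6 -> matches Design
  - employee 2 (Grace): dept_id=3 -> matches Product
  - employee 3 (Rosa): dept_id=5 -> matches Engineering
  - employee 4 (Zoe): dept_id=1 -> matches HR
  - employee 5 (Yara): dept_id=4 -> matches Operations
  - employee 6 (Eve): dept_id=NULL, no match -> kept with NULL
  - employee 7 (Frank): dept_id=4 -> matches Operations
All 7 rows appear; 1 has NULL department.

SQL:
SELECT a.name, b.name AS department
FROM employees a
LEFT JOIN departments b ON a.dept_id = b.id

Result:
name  | department 
------+------------
Nate  | Design     
Grace | Product    
Rosa  | Engineering
Zoe   | HR         
Yara  | Operations 
Eve   | NULL       
Frank | Operations 


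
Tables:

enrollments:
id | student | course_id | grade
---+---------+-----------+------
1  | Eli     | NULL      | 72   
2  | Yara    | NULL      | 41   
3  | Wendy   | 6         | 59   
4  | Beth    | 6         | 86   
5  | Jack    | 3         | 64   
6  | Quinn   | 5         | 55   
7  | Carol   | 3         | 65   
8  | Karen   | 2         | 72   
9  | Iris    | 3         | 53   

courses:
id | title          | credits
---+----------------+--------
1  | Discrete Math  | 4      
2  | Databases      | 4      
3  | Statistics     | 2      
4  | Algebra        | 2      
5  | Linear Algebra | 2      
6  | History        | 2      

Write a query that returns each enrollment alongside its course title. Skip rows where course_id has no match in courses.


INNER JOIN keeps only enrollments rows whose course_id matches an id in courses. Walk through each enrollment:
  - enrollment 1 (Eli): course_id=NULL, no match -> dropped
  - enrollment 2 (Yara): course_id=NULL, no match -> dropped
  - enrollment 3 (Wendy): course_id=6 -> matches History
  - enrollment 4 (Beth): course_id=6 -> matches History
  - enrollment 5 (Jack): course_id=3 -> matches Statistics
  - enrollment 6 (Quinn): course_id=5 -> matches Linear Algebra
  - enrollment 7 (Carol): course_id=3 -> matches Statistics
  - enrollment 8 (Karen): course_id=2 -> matches Databases
  - enrollment 9 (Iris): course_id=3 -> matches Statistics
So 2 of 9 rows are dropped.

SQL:
SELECT a.student, b.title AS course
FROM enrollments a
INNER JOIN courses b ON a.course_id = b.id

Result:
student | course        
--------+---------------
Wendy   | History       
Beth    | History       
Jack    | Statistics    
Quinn   | Linear Algebra
Carol   | Statistics    
Karen   | Databases     
Iris    | Statistics    


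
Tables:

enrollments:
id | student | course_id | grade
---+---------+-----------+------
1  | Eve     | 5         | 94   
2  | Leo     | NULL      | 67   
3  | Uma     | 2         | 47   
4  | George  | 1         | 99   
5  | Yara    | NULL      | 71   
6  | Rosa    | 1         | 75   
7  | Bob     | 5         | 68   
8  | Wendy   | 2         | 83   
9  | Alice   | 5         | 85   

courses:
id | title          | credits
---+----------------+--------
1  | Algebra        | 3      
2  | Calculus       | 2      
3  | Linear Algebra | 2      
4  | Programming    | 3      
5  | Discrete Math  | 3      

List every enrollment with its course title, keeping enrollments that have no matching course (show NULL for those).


LEFT JOIN keeps every row from enrollments (the left table); where course_id has no match in courses, the course columns become NULL. Walk through each enrollment:
  - enrollment 1 (Eve): course_id=5 -> matches Discrete Math
  - enrollment 2 (Leo): course_id=NULL, no match -> kept with NULL
  - enrollment 3 (Uma): course_id=2 -> matches Calculus
  - enrollment 4 (George): course_id=1 -> matches Algebra
  - enrollment 5 (Yara): course_id=NULL, no match -> kept with NULL
  - enrollment 6 (Rosa): course_id=1 -> matches Algebra
  - enrollment 7 (Bob): course_id=5 -> matches Discrete Math
  - enrollment 8 (Wendy): course_id=2 -> matches Calculus
  - enrollment 9 (Alice): course_id=5 -> matches Discrete Math
All 9 rows appear; 2 have NULL course.

SQL:
SELECT a.student, b.title AS course
FROM enrollments a
LEFT JOIN courses b ON a.course_id = b.id

Result:
student | course       
--------+--------------
Eve     | Discrete Math
Leo     | NULL         
Uma     | Calculus     
George  | Algebra      
Yara    | NULL         
Rosa    | Algebra      
Bob     | Discrete Math
Wendy   | Calculus     
Alice   | Discrete Math


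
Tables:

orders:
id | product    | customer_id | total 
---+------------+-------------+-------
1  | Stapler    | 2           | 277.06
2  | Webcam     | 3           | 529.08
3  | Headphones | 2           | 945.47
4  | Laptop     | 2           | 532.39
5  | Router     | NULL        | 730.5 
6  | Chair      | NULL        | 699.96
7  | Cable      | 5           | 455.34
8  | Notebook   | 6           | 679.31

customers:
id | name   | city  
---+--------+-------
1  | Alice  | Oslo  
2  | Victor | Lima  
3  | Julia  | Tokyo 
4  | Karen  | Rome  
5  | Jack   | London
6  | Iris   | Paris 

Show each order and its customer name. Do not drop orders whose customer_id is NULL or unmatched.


LEFT JOIN keeps every row from orders (the left table); where customer_id has no match in customers, the customer columns become NULL. Walk through each order:
  - order 1 (Stapler): customer_id=2 -> matches Victor
  - order 2 (Webcam): customer_id=3 -> matches Julia
  - order 3 (Headphones): customer_id=2 -> matches Victor
  - order 4 (Laptop): customer_id=2 -> matches Victor
  - order 5 (Router): customer_id=NULL, no match -> kept with NULL
  - order 6 (Chair): customer_id=NULL, no match -> kept with NULL
  - order 7 (Cable): customer_id=5 -> matches Jack
  - order 8 (Notebook): customer_id=6 -> matches Iris
All 8 rows appear; 2 have NULL customer.

SQL:
SELECT a.product, b.name AS customer
FROM orders a
LEFT JOIN customers b ON a.customer_id = b.id

Result:
product    | customer
-----------+---------
Stapler    | Victor  
Webcam     | Julia   
Headphones | Victor  
Laptop     | Victor  
Router     | NULL    
Chair      | NULL    
Cable      | Jack    
Notebook   | Iris    


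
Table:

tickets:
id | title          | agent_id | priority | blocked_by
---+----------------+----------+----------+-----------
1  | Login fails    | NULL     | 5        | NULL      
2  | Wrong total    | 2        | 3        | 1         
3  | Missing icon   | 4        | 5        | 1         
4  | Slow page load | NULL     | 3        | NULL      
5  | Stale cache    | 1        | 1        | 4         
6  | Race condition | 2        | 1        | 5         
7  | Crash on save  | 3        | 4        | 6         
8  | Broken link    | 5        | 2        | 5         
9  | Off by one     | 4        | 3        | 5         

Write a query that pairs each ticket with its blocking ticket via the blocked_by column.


This is a self-join: tickets is joined to a second copy of itself, matching each row's blocked_by to another row's id. Use LEFT JOIN so rows with blocked_by=NULL are kept.
  - ticket 1 (Login fails): blocked_by=NULL -> NULL
  - ticket 2 (Wrong total): blocked_by=1 -> Login fails
  - ticket 3 (Missing icon): blocked_by=1 -> Login fails
  - ticket 4 (Slow page load): blocked_by=NULL -> NULL
  - ticket 5 (Stale cache): blocked_by=4 -> Slow page load
  - ticket 6 (Race condition): blocked_by=5 -> Stale cache
  - ticket 7 (Crash on save): blocked_by=6 -> Race condition
  - ticket 8 (Broken link): blocked_by=5 -> Stale cache
  - ticket 9 (Off by one): blocked_by=5 -> Stale cache

SQL:
SELECT a.title AS item, b.title AS blocked_by
FROM tickets a
LEFT JOIN tickets b ON a.blocked_by = b.id

Result:
item           | blocked_by    
---------------+---------------
Login fails    | NULL          
Wrong total    | Login fails   
Missing icon   | Login fails   
Slow page load | NULL          
Stale cache    | Slow page load
Race condition | Stale cache   
Crash on save  | Race condition
Broken link    | Stale cache   
Off by one     | Stale cache   


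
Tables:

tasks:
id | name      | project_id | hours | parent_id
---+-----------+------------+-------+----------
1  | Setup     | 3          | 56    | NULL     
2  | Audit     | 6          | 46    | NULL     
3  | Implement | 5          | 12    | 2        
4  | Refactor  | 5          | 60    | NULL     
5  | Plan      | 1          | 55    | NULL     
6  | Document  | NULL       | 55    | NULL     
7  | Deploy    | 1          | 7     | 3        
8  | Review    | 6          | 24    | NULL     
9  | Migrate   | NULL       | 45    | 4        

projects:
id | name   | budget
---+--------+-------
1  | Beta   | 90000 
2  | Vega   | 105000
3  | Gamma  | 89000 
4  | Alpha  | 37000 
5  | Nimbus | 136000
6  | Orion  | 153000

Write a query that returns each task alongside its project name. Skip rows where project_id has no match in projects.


INNER JOIN keeps only tasks rows whose project_id matches an id in projects. Walk through each task:
  - task 1 (Setup): project_id=3 -> matches Gamma
  - task 2 (Audit): project_id=6 -> matches Orion
  - task 3 (Implement): project_id=5 -> matches Nimbus
  - task 4 (Refactor): project_id=5 -> matches Nimbus
  - task 5 (Plan): project_id=1 -> matches Beta
  - task 6 (Document): project_id=NULL, no match -> dropped
  - task 7 (Deploy): project_id=1 -> matches Beta
  - task 8 (Review): project_id=6 -> matches Orion
  - task 9 (Migrate): project_id=NULL, no match -> dropped
So 2 of 9 rows are dropped.

SQL:
SELECT a.name, b.name AS project
FROM tasks a
INNER JOIN projects b ON a.project_id = b.id

Result:
name      | project
----------+--------
Setup     | Gamma  
Audit     | Orion  
Implement | Nimbus 
Refactor  | Nimbus 
Plan      | Beta   
Deploy    | Beta   
Review    | Orion  


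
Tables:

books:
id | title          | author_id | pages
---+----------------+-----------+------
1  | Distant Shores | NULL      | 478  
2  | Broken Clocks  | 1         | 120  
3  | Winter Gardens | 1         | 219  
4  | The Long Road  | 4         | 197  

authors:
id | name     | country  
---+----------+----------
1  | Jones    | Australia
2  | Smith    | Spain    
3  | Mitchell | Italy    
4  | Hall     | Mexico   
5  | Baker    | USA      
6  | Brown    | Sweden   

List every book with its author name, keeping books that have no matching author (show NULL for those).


LEFT JOIN keeps every row from books (the left table); where author_id has no match in authors, the author columns become NULL. Walk through each book:
  - book 1 (Distant Shores): author_id=NULL, no match -> kept with NULL
  - book 2 (Broken Clocks): author_id=1 -> matches Jones
  - book 3 (Winter Gardens): author_id=1 -> matches Jones
  - book 4 (The Long Road): author_id=4 -> matches Hall
All 4 rows appear; 1 has NULL author.

SQL:
SELECT a.title, b.name AS author
FROM books a
LEFT JOIN authors b ON a.author_id = b.id

Result:
title          | author
---------------+-------
Distant Shores | NULL  
Broken Clocks  | Jones 
Winter Gardens | Jones 
The Long Road  | Hall  


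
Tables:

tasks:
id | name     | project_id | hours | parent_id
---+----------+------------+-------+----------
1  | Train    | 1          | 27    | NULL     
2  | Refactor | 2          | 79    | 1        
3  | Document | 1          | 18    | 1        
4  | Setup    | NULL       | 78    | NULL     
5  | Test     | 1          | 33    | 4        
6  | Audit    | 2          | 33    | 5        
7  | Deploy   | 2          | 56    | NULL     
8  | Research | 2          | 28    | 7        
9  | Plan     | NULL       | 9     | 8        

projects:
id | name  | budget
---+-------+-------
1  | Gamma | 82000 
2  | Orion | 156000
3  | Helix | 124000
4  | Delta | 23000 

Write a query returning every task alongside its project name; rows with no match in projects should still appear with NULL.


LEFT JOIN keeps every row from tasks (the left table); where project_id has no match in projects, the project columns become NULL. Walk through each task:
  - task 1 (Train): project_id=1 -> matches Gamma
  - task 2 (Refactor): project_id=2 -> matches Orion
  - task 3 (Document): project_id=1 -> matches Gamma
  - task 4 (Setup): project_id=NULL, no match -> kept with NULL
  - task 5 (Test): project_id=1 -> matches Gamma
  - task 6 (Audit): project_id=2 -> matches Orion
  - task 7 (Deploy): project_id=2 -> matches Orion
  - task 8 (Research): project_id=2 -> matches Orion
  - task 9 (Plan): project_id=NULL, no match -> kept with NULL
All 9 rows appear; 2 have NULL project.

SQL:
SELECT a.name, b.name AS project
FROM tasks a
LEFT JOIN projects b ON a.project_id = b.id

Result:
name     | project
---------+--------
Train    | Gamma  
Refactor | Orion  
Document | Gamma  
Setup    | NULL   
Test     | Gamma  
Audit    | Orion  
Deploy   | Orion  
Research | Orion  
Plan     | NULL   


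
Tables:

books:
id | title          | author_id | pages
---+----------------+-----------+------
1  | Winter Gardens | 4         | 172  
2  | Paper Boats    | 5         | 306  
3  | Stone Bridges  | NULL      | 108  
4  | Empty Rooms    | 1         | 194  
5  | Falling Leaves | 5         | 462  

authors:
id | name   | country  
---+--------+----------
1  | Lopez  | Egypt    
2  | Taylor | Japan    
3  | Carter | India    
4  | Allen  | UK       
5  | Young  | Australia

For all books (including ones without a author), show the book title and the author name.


LEFT JOIN keeps every row from books (the left table); where author_id has no match in authors, the author columns become NULL. Walk through each book:
  - book 1 (Winter Gardens): author_id=4 -> matches Allen
  - book 2 (Paper Boats): author_id=5 -> matches Young
  - book 3 (Stone Bridges): author_id=NULL, no match -> kept with NULL
  - book 4 (Empty Rooms): author_id=1 -> matches Lopez
  - book 5 (Falling Leaves): author_id=5 -> matches Young
All 5 rows appear; 1 has NULL author.

SQL:
SELECT a.title, b.name AS author
FROM books a
LEFT JOIN authors b ON a.author_id = b.id

Result:
title          | author
---------------+-------
Winter Gardens | Allen 
Paper Boats    | Young 
Stone Bridges  | NULL  
Empty Rooms    | Lopez 
Falling Leaves | Young 


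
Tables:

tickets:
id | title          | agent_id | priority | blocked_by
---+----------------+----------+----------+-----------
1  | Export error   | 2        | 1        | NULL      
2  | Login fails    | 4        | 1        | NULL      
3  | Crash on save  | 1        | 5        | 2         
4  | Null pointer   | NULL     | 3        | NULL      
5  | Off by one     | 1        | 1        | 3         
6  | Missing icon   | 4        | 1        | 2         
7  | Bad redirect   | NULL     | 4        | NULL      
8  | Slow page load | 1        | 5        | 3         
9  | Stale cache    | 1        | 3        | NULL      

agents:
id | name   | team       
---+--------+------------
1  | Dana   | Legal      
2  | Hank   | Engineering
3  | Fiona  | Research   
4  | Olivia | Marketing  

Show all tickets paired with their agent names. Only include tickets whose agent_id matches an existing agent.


INNER JOIN keeps only tickets rows whose agent_id matches an id in agents. Walk through each ticket:
  - ticket 1 (Export error): agent_id=2 -> matches Hank
  - ticket 2 (Login fails): agent_id=4 -> matches Olivia
  - ticket 3 (Crash on save): agent_id=1 -> matches Dana
  - ticket 4 (Null pointer): agent_id=NULL, no match -> dropped
  - ticket 5 (Off by one): agent_id=1 -> matches Dana
  - ticket 6 (Missing icon): agent_id=4 -> matches Olivia
  - ticket 7 (Bad redirect): agent_id=NULL, no match -> dropped
  - ticket 8 (Slow page load): agent_id=1 -> matches Dana
  - ticket 9 (Stale cache): agent_id=1 -> matches Dana
So 2 of 9 rows are dropped.

SQL:
SELECT a.title, b.name AS agent
FROM tickets a
INNER JOIN agents b ON a.agent_id = b.id

Result:
title          | agent 
---------------+-------
Export error   | Hank  
Login fails    | Olivia
Crash on save  | Dana  
Off by one     | Dana  
Missing icon   | Olivia
Slow page load | Dana  
Stale cache    | Dana  


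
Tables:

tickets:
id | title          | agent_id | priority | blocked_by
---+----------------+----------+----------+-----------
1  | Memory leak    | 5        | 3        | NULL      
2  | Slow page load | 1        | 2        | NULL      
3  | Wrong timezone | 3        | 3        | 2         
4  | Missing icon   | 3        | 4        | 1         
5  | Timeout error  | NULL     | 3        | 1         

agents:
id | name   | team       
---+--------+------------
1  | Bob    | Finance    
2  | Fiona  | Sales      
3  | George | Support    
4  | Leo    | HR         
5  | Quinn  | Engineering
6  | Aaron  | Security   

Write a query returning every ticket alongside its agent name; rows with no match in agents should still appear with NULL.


LEFT JOIN keeps every row from tickets (the left table); where agent_id has no match in agents, the agent columns become NULL. Walk through each ticket:
  - ticket 1 (Memory leak): agent_id=5 -> matches Quinn
  - ticket 2 (Slow page load): agent_id=1 -> matches Bob
  - ticket 3 (Wrong timezone): agent_id=3 -> matches George
  - ticket 4 (Missing icon): agent_id=3 -> matches George
  - ticket 5 (Timeout error): agent_id=NULL, no match -> kept with NULL
All 5 rows appear; 1 has NULL agent.

SQL:
SELECT a.title, b.name AS agent
FROM tickets a
LEFT JOIN agents b ON a.agent_id = b.id

Result:
title          | agent 
---------------+-------
Memory leak    | Quinn 
Slow page load | Bob   
Wrong timezone | George
Missing icon   | George
Timeout error  | NULL  


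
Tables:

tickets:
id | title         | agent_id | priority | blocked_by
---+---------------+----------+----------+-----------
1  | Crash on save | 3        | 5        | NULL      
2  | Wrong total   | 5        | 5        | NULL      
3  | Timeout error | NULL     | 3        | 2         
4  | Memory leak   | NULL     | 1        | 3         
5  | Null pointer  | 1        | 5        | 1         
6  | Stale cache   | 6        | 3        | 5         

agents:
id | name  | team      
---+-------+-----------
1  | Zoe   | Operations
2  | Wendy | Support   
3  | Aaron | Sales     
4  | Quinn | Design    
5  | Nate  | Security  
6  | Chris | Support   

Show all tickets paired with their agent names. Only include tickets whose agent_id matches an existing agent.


INNER JOIN keeps only tickets rows whose agent_id matches an id in agents. Walk through each ticket:
  - ticket 1 (Crash on save): agent_id=3 -> matches Aaron
  - ticket 2 (Wrong total): agent_id=5 -> matches Nate
  - ticket 3 (Timeout error): agent_id=NULL, no match -> dropped
  - ticket 4 (Memory leak): agent_id=NULL, no match -> dropped
  - ticket 5 (Null pointer): agent_id=1 -> matches Zoe
  - ticket 6 (Stale cache): agent_id=6 -> matches Chris
So 2 of 6 rows are dropped.

SQL:
SELECT a.title, b.name AS agent
FROM tickets a
INNER JOIN agents b ON a.agent_id = b.id

Result:
title         | agent
--------------+------
Crash on save | Aaron
Wrong total   | Nate 
Null pointer  | Zoe  
Stale cache   | Chris


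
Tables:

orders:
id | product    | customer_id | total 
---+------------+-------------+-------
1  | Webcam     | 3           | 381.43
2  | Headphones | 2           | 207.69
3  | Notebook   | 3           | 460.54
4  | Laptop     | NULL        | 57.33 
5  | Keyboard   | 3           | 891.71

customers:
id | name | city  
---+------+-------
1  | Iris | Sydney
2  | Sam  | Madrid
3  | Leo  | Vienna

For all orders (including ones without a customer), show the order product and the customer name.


LEFT JOIN keeps every row from orders (the left table); where customer_id has no match in customers, the customer columns become NULL. Walk through each order:
  - order 1 (Webcam): customer_id=3 -> matches Leo
  - order 2 (Headphones): customer_id=2 -> matches Sam
  - order 3 (Notebook): customer_id=3 -> matches Leo
  - order 4 (Laptop): customer_id=NULL, no match -> kept with NULL
  - order 5 (Keyboard): customer_id=3 -> matches Leo
All 5 rows appear; 1 has NULL customer.

SQL:
SELECT a.product, b.name AS customer
FROM orders a
LEFT JOIN customers b ON a.customer_id = b.id

Result:
product    | customer
-----------+---------
Webcam     | Leo     
Headphones | Sam     
Notebook   | Leo     
Laptop     | NULL    
Keyboard   | Leo     


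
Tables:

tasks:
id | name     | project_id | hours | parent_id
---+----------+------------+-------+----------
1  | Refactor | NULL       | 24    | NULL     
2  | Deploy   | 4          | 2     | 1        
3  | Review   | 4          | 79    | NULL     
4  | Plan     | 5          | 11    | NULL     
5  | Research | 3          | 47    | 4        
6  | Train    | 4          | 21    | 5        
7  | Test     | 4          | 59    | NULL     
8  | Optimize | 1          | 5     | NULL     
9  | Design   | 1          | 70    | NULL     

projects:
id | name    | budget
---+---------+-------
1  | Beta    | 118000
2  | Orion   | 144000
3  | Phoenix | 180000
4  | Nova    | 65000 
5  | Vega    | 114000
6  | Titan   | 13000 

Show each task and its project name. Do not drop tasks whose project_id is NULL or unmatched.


LEFT JOIN keeps every row from tasks (the left table); where project_id has no match in projects, the project columns become NULL. Walk through each task:
  - task 1 (Refactor): project_id=NULL, no match -> kept with NULL
  - task 2 (Deploy): project_id=4 -> matches Nova
  - task 3 (Review): project_id=4 -> matches Nova
  - task 4 (Plan): project_id=5 -> matches Vega
  - task 5 (Research): project_id=3 -> matches Phoenix
  - task 6 (Train): project_id=4 -> matches Nova
  - task 7 (Test): project_id=4 -> matches Nova
  - task 8 (Optimize): project_id=1 -> matches Beta
  - task 9 (Design): project_id=1 -> matches Beta
All 9 rows appear; 1 has NULL project.

SQL:
SELECT a.name, b.name AS project
FROM tasks a
LEFT JOIN projects b ON a.project_id = b.id

Result:
name     | project
---------+--------
Refactor | NULL   
Deploy   | Nova   
Review   | Nova   
Plan     | Vega   
Research | Phoenix
Train    | Nova   
Test     | Nova   
Optimize | Beta   
Design   | Beta   


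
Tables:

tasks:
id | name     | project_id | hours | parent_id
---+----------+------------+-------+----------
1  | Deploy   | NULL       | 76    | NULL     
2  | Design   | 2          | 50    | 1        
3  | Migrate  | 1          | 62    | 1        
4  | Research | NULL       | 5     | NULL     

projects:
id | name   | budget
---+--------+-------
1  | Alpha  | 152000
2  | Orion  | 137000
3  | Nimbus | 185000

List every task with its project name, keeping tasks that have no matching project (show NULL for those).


LEFT JOIN keeps every row from tasks (the left table); where project_id has no match in projects, the project columns become NULL. Walk through each task:
  - task 1 (Deploy): project_id=NULL, no match -> kept with NULL
  - task 2 (Design): project_id=2 -> matches Orion
  - task 3 (Migrate): project_id=1 -> matches Alpha
  - task 4 (Research): project_id=NULL, no match -> kept with NULL
All 4 rows appear; 2 have NULL project.

SQL:
SELECT a.name, b.name AS project
FROM tasks a
LEFT JOIN projects b ON a.project_id = b.id

Result:
name     | project
---------+--------
Deploy   | NULL   
Design   | Orion  
Migrate  | Alpha  
Research | NULL   


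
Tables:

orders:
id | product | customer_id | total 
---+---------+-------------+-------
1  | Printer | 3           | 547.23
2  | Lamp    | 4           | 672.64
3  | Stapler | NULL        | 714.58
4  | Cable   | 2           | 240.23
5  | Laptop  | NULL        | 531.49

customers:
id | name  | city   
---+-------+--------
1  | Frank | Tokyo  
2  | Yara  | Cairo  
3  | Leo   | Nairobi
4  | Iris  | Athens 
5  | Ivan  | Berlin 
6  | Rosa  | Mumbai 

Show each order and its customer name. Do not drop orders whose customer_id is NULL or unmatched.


LEFT JOIN keeps every row from orders (the left table); where customer_id has no match in customers, the customer columns become NULL. Walk through each order:
  - order 1 (Printer): customer_id=3 -> matches Leo
  - order 2 (Lamp): customer_id=4 -> matches Iris
  - order 3 (Stapler): customer_id=NULL, no match -> kept with NULL
  - order 4 (Cable): customer_id=2 -> matches Yara
  - order 5 (Laptop): customer_id=NULL, no match -> kept with NULL
All 5 rows appear; 2 have NULL customer.

SQL:
SELECT a.product, b.name AS customer
FROM orders a
LEFT JOIN customers b ON a.customer_id = b.id

Result:
product | customer
--------+---------
Printer | Leo     
Lamp    | Iris    
Stapler | NULL    
Cable   | Yara    
Laptop  | NULL    


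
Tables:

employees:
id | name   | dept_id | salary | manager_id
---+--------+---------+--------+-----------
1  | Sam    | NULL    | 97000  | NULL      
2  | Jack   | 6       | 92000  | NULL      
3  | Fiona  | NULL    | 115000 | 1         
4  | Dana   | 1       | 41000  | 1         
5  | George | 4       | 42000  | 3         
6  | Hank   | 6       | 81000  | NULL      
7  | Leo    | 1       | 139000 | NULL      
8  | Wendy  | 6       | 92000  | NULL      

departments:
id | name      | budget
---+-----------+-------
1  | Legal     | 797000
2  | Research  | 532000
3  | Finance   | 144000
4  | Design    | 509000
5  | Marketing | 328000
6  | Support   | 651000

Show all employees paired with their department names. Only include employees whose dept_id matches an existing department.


INNER JOIN keeps only employees rows whose dept_id matches an id in departments. Walk through each employee:
  - employee 1 (Sam): dept_id=NULL, no match -> dropped
  - employee 2 (Jack): dept_id=6 -> matches Support
  - employee 3 (Fiona): dept_id=NULL, no match -> dropped
  - employee 4 (Dana): dept_id=1 -> matches Legal
  - employee 5 (George): dept_id=4 -> matches Design
  - employee 6 (Hank): dept_id=6 -> matches Support
  - employee 7 (Leo): dept_id=1 -> matches Legal
  - employee 8 (Wendy): dept_id=6 -> matches Support
So 2 of 8 rows are dropped.

SQL:
SELECT a.name, b.name AS department
FROM employees a
INNER JOIN departments b ON a.dept_id = b.id

Result:
name   | department
-------+-----------
Jack   | Support   
Dana   | Legal     
George | Design    
Hank   | Support   
Leo    | Legal     
Wendy  | Support   


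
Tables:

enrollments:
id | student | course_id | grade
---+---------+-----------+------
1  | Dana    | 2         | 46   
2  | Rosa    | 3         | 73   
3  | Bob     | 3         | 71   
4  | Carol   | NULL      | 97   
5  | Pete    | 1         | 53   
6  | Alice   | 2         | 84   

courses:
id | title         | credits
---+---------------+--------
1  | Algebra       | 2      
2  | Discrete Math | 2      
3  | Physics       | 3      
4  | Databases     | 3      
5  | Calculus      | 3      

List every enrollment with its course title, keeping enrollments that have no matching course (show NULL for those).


LEFT JOIN keeps every row from enrollments (the left table); where course_id has no match in courses, the course columns become NULL. Walk through each enrollment:
  - enrollment 1 (Dana): course_id=2 -> matches Discrete Math
  - enrollment 2 (Rosa): course_id=3 -> matches Physics
  - enrollment 3 (Bob): course_id=3 -> matches Physics
  - enrollment 4 (Carol): course_id=NULL, no match -> kept with NULL
  - enrollment 5 (Pete): course_id=1 -> matches Algebra
  - enrollment 6 (Alice): course_id=2 -> matches Discrete Math
All 6 rows appear; 1 has NULL course.

SQL:
SELECT a.student, b.title AS course
FROM enrollments a
LEFT JOIN courses b ON a.course_id = b.id

Result:
student | course       
--------+--------------
Dana    | Discrete Math
Rosa    | Physics      
Bob     | Physics      
Carol   | NULL         
Pete    | Algebra      
Alice   | Discrete Math


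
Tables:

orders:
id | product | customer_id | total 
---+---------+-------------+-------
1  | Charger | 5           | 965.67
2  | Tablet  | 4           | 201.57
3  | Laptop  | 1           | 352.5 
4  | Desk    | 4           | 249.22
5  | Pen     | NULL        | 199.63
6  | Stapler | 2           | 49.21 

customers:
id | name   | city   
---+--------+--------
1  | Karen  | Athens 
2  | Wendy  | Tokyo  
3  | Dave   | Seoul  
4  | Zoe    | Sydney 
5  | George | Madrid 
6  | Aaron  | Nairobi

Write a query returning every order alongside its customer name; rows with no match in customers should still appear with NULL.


LEFT JOIN keeps every row from orders (the left table); where customer_id has no match in customers, the customer columns become NULL. Walk through each order:
  - order 1 (Charger): customer_id=5 -> matches George
  - order 2 (Tablet): customer_id=4 -> matches Zoe
  - order 3 (Laptop): customer_id=1 -> matches Karen
  - order 4 (Desk): customer_id=4 -> matches Zoe
  - order 5 (Pen): customer_id=NULL, no match -> kept with NULL
  - order 6 (Stapler): customer_id=2 -> matches Wendy
All 6 rows appear; 1 has NULL customer.

SQL:
SELECT a.product, b.name AS customer
FROM orders a
LEFT JOIN customers b ON a.customer_id = b.id

Result:
product | customer
--------+---------
Charger | George  
Tablet  | Zoe     
Laptop  | Karen   
Desk    | Zoe     
Pen     | NULL    
Stapler | Wendy   


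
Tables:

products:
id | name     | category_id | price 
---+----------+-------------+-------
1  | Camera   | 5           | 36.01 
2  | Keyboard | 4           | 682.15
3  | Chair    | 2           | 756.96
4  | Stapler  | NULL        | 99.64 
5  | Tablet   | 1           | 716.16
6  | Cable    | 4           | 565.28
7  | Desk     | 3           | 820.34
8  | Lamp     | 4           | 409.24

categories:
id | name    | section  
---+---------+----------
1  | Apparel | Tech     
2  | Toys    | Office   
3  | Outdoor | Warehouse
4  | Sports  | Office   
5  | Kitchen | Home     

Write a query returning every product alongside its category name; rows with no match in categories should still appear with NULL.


LEFT JOIN keeps every row from products (the left table); where category_id has no match in categories, the category columns become NULL. Walk through each product:
  - product 1 (Camera): category_id=5 -> matches Kitchen
  - product 2 (Keyboard): category_id=4 -> matches Sports
  - product 3 (Chair): category_id=2 -> matches Toys
  - product 4 (Stapler): category_id=NULL, no match -> kept with NULL
  - product 5 (Tablet): category_id=1 -> matches Apparel
  - product 6 (Cable): category_id=4 -> matches Sports
  - product 7 (Desk): category_id=3 -> matches Outdoor
  - product 8 (Lamp): category_id=4 -> matches Sports
All 8 rows appear; 1 has NULL category.

SQL:
SELECT a.name, b.name AS category
FROM products a
LEFT JOIN categories b ON a.category_id = b.id

Result:
name     | category
---------+---------
Camera   | Kitchen 
Keyboard | Sports  
Chair    | Toys    
Stapler  | NULL    
Tablet   | Apparel 
Cable    | Sports  
Desk     | Outdoor 
Lamp     | Sports  
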